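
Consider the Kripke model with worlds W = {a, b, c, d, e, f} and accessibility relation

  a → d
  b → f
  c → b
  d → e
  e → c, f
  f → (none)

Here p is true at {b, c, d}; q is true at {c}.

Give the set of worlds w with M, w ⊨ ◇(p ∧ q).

{e}

a: successors {d}; p ∧ q there: d:F. ✗
b: successors {f}; p ∧ q there: f:F. ✗
c: successors {b}; p ∧ q there: b:F. ✗
d: successors {e}; p ∧ q there: e:F. ✗
e: successors {c, f}; p ∧ q there: c:T, f:F. ✓
f: no successors, so ◇(p ∧ q) fails. ✗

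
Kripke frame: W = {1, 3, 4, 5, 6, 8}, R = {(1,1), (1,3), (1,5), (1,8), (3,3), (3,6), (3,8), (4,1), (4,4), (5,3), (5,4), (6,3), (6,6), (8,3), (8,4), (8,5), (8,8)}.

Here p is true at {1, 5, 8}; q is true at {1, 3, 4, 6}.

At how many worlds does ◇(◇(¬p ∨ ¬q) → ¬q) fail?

3

1: successors {1, 3, 5, 8}; ◇(¬p ∨ ¬q) → ¬q there: 1:F, 3:F, 5:T, 8:T. ✓
3: successors {3, 6, 8}; ◇(¬p ∨ ¬q) → ¬q there: 3:F, 6:F, 8:T. ✓
4: successors {1, 4}; ◇(¬p ∨ ¬q) → ¬q there: 1:F, 4:F. ✗
5: successors {3, 4}; ◇(¬p ∨ ¬q) → ¬q there: 3:F, 4:F. ✗
6: successors {3, 6}; ◇(¬p ∨ ¬q) → ¬q there: 3:F, 6:F. ✗
8: successors {3, 4, 5, 8}; ◇(¬p ∨ ¬q) → ¬q there: 3:F, 4:F, 5:T, 8:T. ✓
Satisfying worlds: {1, 3, 8}.
So ◇(◇(¬p ∨ ¬q) → ¬q) fails at the other 3 worlds.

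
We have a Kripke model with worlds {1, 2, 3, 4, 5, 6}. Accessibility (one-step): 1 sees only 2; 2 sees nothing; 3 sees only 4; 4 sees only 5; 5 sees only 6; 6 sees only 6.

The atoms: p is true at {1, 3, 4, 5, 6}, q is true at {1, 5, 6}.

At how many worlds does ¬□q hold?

1: □q is F. ✓
2: □q is T. ✗
3: □q is F. ✓
4: □q is T. ✗
5: □q is T. ✗
6: □q is T. ✗
Satisfying worlds: {1, 3}.

2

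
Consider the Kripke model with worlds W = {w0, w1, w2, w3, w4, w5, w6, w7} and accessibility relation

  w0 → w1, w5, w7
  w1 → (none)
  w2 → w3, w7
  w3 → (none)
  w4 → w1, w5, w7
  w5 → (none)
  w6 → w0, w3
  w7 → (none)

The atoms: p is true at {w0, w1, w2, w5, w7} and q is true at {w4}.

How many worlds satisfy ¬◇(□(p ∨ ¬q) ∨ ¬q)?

w0: ◇(□(p ∨ ¬q) ∨ ¬q) is T. ✗
w1: ◇(□(p ∨ ¬q) ∨ ¬q) is F. ✓
w2: ◇(□(p ∨ ¬q) ∨ ¬q) is T. ✗
w3: ◇(□(p ∨ ¬q) ∨ ¬q) is F. ✓
w4: ◇(□(p ∨ ¬q) ∨ ¬q) is T. ✗
w5: ◇(□(p ∨ ¬q) ∨ ¬q) is F. ✓
w6: ◇(□(p ∨ ¬q) ∨ ¬q) is T. ✗
w7: ◇(□(p ∨ ¬q) ∨ ¬q) is F. ✓
Satisfying worlds: {w1, w3, w5, w7}.

4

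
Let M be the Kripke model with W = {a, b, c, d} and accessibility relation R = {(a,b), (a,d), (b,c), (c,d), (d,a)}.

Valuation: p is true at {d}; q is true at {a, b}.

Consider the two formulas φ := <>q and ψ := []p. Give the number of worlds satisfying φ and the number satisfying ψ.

For <>q:
a: successors {b, d}; q there: b:T, d:F. ✓
b: successors {c}; q there: c:F. ✗
c: successors {d}; q there: d:F. ✗
d: successors {a}; q there: a:T. ✓
— 2 worlds.
For []p:
a: successors {b, d}; p there: b:F, d:T. ✗
b: successors {c}; p there: c:F. ✗
c: successors {d}; p there: d:T. ✓
d: successors {a}; p there: a:F. ✗
— 1 world.

2 and 1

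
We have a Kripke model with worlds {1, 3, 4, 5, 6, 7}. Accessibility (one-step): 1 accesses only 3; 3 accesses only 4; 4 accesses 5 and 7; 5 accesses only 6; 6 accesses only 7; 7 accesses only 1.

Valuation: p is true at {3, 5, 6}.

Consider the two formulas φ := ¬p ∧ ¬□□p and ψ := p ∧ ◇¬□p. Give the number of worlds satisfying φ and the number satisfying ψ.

2 and 3

For ¬p ∧ ¬□□p:
1: ¬p is T, ¬□□p is T. ✓
3: ¬p is F, ¬□□p is T. ✗
4: ¬p is T, ¬□□p is T. ✓
5: ¬p is F, ¬□□p is T. ✗
6: ¬p is F, ¬□□p is T. ✗
7: ¬p is T, ¬□□p is F. ✗
— 2 worlds.
For p ∧ ◇¬□p:
1: p is F, ◇¬□p is T. ✗
3: p is T, ◇¬□p is T. ✓
4: p is F, ◇¬□p is T. ✗
5: p is T, ◇¬□p is T. ✓
6: p is T, ◇¬□p is T. ✓
7: p is F, ◇¬□p is F. ✗
— 3 worlds.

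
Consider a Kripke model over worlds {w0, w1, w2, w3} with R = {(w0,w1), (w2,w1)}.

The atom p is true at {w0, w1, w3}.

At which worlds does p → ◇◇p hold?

w0: p is T, ◇◇p is F. ✗
w1: p is T, ◇◇p is F. ✗
w2: p is F, ◇◇p is F. ✓
w3: p is T, ◇◇p is F. ✗

{w2}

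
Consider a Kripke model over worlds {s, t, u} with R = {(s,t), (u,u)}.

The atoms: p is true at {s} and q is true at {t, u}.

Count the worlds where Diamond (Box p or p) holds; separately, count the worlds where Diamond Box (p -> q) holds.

For Diamond (Box p or p):
s: successors {t}; Box p or p there: t:T. ✓
t: no successors, so Diamond (Box p or p) fails. ✗
u: successors {u}; Box p or p there: u:F. ✗
— 1 world.
For Diamond Box (p -> q):
s: successors {t}; Box (p -> q) there: t:T. ✓
t: no successors, so Diamond Box (p -> q) fails. ✗
u: successors {u}; Box (p -> q) there: u:T. ✓
— 2 worlds.

1 and 2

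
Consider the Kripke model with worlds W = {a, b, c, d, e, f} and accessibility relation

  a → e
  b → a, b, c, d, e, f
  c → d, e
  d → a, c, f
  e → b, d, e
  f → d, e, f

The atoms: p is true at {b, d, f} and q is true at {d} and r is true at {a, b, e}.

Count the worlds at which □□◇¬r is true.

2

a: successors {e}; □◇¬r there: e:T. ✓
b: successors {a, b, c, d, e, f}; □◇¬r there: a:T, b:F, c:T, d:F, e:T, f:T. ✗
c: successors {d, e}; □◇¬r there: d:F, e:T. ✗
d: successors {a, c, f}; □◇¬r there: a:T, c:T, f:T. ✓
e: successors {b, d, e}; □◇¬r there: b:F, d:F, e:T. ✗
f: successors {d, e, f}; □◇¬r there: d:F, e:T, f:T. ✗
Satisfying worlds: {a, d}.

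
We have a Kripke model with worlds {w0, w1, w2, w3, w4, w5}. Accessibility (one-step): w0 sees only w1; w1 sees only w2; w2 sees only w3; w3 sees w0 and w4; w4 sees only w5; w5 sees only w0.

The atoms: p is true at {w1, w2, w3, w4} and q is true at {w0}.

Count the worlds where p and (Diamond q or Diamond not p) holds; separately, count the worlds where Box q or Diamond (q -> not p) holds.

2 and 6

For p and (Diamond q or Diamond not p):
w0: p is F, Diamond q or Diamond not p is F. ✗
w1: p is T, Diamond q or Diamond not p is F. ✗
w2: p is T, Diamond q or Diamond not p is F. ✗
w3: p is T, Diamond q or Diamond not p is T. ✓
w4: p is T, Diamond q or Diamond not p is T. ✓
w5: p is F, Diamond q or Diamond not p is T. ✗
— 2 worlds.
For Box q or Diamond (q -> not p):
w0: Box q is F, Diamond (q -> not p) is T. ✓
w1: Box q is F, Diamond (q -> not p) is T. ✓
w2: Box q is F, Diamond (q -> not p) is T. ✓
w3: Box q is F, Diamond (q -> not p) is T. ✓
w4: Box q is F, Diamond (q -> not p) is T. ✓
w5: Box q is T, Diamond (q -> not p) is T. ✓
— 6 worlds.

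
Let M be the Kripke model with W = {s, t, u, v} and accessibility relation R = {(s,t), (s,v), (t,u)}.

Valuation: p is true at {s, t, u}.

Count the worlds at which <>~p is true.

1

s: successors {t, v}; ~p there: t:F, v:T. ✓
t: successors {u}; ~p there: u:F. ✗
u: no successors, so <>~p fails. ✗
v: no successors, so <>~p fails. ✗
Satisfying worlds: {s}.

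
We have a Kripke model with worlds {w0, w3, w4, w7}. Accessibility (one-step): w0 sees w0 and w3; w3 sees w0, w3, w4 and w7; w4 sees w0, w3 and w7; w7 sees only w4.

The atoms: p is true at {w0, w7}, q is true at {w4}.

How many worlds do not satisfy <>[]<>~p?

w0: successors {w0, w3}; []<>~p there: w0:T, w3:T. ✓
w3: successors {w0, w3, w4, w7}; []<>~p there: w0:T, w3:T, w4:T, w7:T. ✓
w4: successors {w0, w3, w7}; []<>~p there: w0:T, w3:T, w7:T. ✓
w7: successors {w4}; []<>~p there: w4:T. ✓
Satisfying worlds: {w0, w3, w4, w7}.
So <>[]<>~p fails at the other 0 worlds.

0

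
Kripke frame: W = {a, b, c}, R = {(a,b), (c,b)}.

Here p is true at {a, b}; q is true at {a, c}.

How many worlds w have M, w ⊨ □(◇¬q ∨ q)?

1

a: successors {b}; ◇¬q ∨ q there: b:F. ✗
b: no successors, so □(◇¬q ∨ q) holds vacuously. ✓
c: successors {b}; ◇¬q ∨ q there: b:F. ✗
Satisfying worlds: {b}.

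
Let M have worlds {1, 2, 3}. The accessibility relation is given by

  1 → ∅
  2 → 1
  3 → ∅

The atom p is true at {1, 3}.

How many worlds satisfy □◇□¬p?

1: no successors, so □◇□¬p holds vacuously. ✓
2: successors {1}; ◇□¬p there: 1:F. ✗
3: no successors, so □◇□¬p holds vacuously. ✓
Satisfying worlds: {1, 3}.

2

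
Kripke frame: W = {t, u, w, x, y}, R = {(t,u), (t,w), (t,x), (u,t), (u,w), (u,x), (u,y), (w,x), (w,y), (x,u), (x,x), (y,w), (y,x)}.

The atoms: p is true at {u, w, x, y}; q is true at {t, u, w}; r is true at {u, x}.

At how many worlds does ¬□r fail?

t: □r is F. ✓
u: □r is F. ✓
w: □r is F. ✓
x: □r is T. ✗
y: □r is F. ✓
Satisfying worlds: {t, u, w, y}.
So ¬□r fails at the other 1 world.

1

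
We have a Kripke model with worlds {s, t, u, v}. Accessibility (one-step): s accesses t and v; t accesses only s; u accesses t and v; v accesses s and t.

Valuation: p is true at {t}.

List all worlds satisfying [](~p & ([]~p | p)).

s: successors {t, v}; ~p & ([]~p | p) there: t:F, v:F. ✗
t: successors {s}; ~p & ([]~p | p) there: s:F. ✗
u: successors {t, v}; ~p & ([]~p | p) there: t:F, v:F. ✗
v: successors {s, t}; ~p & ([]~p | p) there: s:F, t:F. ✗

∅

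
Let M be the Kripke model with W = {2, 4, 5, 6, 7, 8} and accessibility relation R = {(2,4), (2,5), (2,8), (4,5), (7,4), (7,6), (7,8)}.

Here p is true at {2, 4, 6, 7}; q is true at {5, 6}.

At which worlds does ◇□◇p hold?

2: successors {4, 5, 8}; □◇p there: 4:F, 5:T, 8:T. ✓
4: successors {5}; □◇p there: 5:T. ✓
5: no successors, so ◇□◇p fails. ✗
6: no successors, so ◇□◇p fails. ✗
7: successors {4, 6, 8}; □◇p there: 4:F, 6:T, 8:T. ✓
8: no successors, so ◇□◇p fails. ✗

{2, 4, 7}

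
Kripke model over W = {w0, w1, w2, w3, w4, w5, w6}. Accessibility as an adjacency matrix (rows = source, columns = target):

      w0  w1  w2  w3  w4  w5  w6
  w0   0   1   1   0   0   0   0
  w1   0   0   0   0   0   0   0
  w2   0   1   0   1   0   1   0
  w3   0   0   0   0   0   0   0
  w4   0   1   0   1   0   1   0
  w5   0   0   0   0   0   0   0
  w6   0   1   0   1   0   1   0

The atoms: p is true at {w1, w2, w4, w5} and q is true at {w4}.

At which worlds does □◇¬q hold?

w0: successors {w1, w2}; ◇¬q there: w1:F, w2:T. ✗
w1: no successors, so □◇¬q holds vacuously. ✓
w2: successors {w1, w3, w5}; ◇¬q there: w1:F, w3:F, w5:F. ✗
w3: no successors, so □◇¬q holds vacuously. ✓
w4: successors {w1, w3, w5}; ◇¬q there: w1:F, w3:F, w5:F. ✗
w5: no successors, so □◇¬q holds vacuously. ✓
w6: successors {w1, w3, w5}; ◇¬q there: w1:F, w3:F, w5:F. ✗

{w1, w3, w5}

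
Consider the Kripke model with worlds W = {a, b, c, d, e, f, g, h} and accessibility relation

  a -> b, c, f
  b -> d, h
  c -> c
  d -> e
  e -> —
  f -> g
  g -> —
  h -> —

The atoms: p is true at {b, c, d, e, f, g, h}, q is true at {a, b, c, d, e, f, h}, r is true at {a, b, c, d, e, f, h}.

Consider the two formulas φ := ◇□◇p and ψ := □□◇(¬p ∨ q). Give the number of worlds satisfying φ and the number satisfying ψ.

For ◇□◇p:
a: successors {b, c, f}; □◇p there: b:F, c:T, f:F. ✓
b: successors {d, h}; □◇p there: d:F, h:T. ✓
c: successors {c}; □◇p there: c:T. ✓
d: successors {e}; □◇p there: e:T. ✓
e: no successors, so ◇□◇p fails. ✗
f: successors {g}; □◇p there: g:T. ✓
g: no successors, so ◇□◇p fails. ✗
h: no successors, so ◇□◇p fails. ✗
— 5 worlds.
For □□◇(¬p ∨ q):
a: successors {b, c, f}; □◇(¬p ∨ q) there: b:F, c:T, f:F. ✗
b: successors {d, h}; □◇(¬p ∨ q) there: d:F, h:T. ✗
c: successors {c}; □◇(¬p ∨ q) there: c:T. ✓
d: successors {e}; □◇(¬p ∨ q) there: e:T. ✓
e: no successors, so □□◇(¬p ∨ q) holds vacuously. ✓
f: successors {g}; □◇(¬p ∨ q) there: g:T. ✓
g: no successors, so □□◇(¬p ∨ q) holds vacuously. ✓
h: no successors, so □□◇(¬p ∨ q) holds vacuously. ✓
— 6 worlds.

5 and 6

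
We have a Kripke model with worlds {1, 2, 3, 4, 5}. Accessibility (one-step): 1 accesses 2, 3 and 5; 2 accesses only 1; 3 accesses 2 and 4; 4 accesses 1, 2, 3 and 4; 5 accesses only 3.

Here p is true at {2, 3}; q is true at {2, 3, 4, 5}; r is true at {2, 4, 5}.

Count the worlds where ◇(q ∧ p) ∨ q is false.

0

1: ◇(q ∧ p) is T, q is F. ✓
2: ◇(q ∧ p) is F, q is T. ✓
3: ◇(q ∧ p) is T, q is T. ✓
4: ◇(q ∧ p) is T, q is T. ✓
5: ◇(q ∧ p) is T, q is T. ✓
Satisfying worlds: {1, 2, 3, 4, 5}.
So ◇(q ∧ p) ∨ q fails at the other 0 worlds.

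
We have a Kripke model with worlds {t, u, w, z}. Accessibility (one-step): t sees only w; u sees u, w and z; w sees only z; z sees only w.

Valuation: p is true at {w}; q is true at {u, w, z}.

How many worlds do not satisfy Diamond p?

t: successors {w}; p there: w:T. ✓
u: successors {u, w, z}; p there: u:F, w:T, z:F. ✓
w: successors {z}; p there: z:F. ✗
z: successors {w}; p there: w:T. ✓
Satisfying worlds: {t, u, z}.
So Diamond p fails at the other 1 world.

1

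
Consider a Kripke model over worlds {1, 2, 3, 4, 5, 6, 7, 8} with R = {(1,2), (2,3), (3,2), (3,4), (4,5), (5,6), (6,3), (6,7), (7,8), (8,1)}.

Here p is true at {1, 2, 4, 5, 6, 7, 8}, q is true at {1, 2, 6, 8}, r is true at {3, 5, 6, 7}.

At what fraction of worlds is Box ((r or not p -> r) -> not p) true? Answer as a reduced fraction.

1: successors {2}; (r or not p -> r) -> not p there: 2:F. ✗
2: successors {3}; (r or not p -> r) -> not p there: 3:T. ✓
3: successors {2, 4}; (r or not p -> r) -> not p there: 2:F, 4:F. ✗
4: successors {5}; (r or not p -> r) -> not p there: 5:F. ✗
5: successors {6}; (r or not p -> r) -> not p there: 6:F. ✗
6: successors {3, 7}; (r or not p -> r) -> not p there: 3:T, 7:F. ✗
7: successors {8}; (r or not p -> r) -> not p there: 8:F. ✗
8: successors {1}; (r or not p -> r) -> not p there: 1:F. ✗
That's 1 of 8 worlds, so 1/8.

1/8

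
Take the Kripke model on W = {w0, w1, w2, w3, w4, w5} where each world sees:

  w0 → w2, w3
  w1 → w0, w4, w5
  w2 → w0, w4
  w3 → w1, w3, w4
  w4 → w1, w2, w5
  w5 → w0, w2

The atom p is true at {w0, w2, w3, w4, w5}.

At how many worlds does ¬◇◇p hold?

0

w0: ◇◇p is T. ✗
w1: ◇◇p is T. ✗
w2: ◇◇p is T. ✗
w3: ◇◇p is T. ✗
w4: ◇◇p is T. ✗
w5: ◇◇p is T. ✗
Satisfying worlds: ∅.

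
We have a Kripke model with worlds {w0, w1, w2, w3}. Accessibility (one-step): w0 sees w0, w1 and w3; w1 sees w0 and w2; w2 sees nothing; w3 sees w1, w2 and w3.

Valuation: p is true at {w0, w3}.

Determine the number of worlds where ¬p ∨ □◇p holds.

w0: ¬p is F, □◇p is T. ✓
w1: ¬p is T, □◇p is F. ✓
w2: ¬p is T, □◇p is T. ✓
w3: ¬p is F, □◇p is F. ✗
Satisfying worlds: {w0, w1, w2}.

3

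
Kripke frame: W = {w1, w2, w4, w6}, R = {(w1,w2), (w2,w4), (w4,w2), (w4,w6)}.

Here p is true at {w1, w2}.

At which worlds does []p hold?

{w1, w6}

w1: successors {w2}; p there: w2:T. ✓
w2: successors {w4}; p there: w4:F. ✗
w4: successors {w2, w6}; p there: w2:T, w6:F. ✗
w6: no successors, so []p holds vacuously. ✓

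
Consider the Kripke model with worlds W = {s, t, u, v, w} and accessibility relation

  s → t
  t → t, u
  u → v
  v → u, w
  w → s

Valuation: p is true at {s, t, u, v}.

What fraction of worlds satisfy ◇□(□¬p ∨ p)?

4/5

s: successors {t}; □(□¬p ∨ p) there: t:T. ✓
t: successors {t, u}; □(□¬p ∨ p) there: t:T, u:T. ✓
u: successors {v}; □(□¬p ∨ p) there: v:F. ✗
v: successors {u, w}; □(□¬p ∨ p) there: u:T, w:T. ✓
w: successors {s}; □(□¬p ∨ p) there: s:T. ✓
That's 4 of 5 worlds, so 4/5.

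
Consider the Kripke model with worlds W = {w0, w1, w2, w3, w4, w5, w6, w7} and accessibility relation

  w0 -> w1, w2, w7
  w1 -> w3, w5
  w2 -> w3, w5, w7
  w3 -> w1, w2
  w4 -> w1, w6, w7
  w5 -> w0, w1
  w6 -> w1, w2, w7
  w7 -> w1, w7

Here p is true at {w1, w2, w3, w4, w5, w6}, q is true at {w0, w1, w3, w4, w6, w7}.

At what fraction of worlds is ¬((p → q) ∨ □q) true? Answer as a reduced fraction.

w0: (p → q) ∨ □q is T. ✗
w1: (p → q) ∨ □q is T. ✗
w2: (p → q) ∨ □q is F. ✓
w3: (p → q) ∨ □q is T. ✗
w4: (p → q) ∨ □q is T. ✗
w5: (p → q) ∨ □q is T. ✗
w6: (p → q) ∨ □q is T. ✗
w7: (p → q) ∨ □q is T. ✗
That's 1 of 8 worlds, so 1/8.

1/8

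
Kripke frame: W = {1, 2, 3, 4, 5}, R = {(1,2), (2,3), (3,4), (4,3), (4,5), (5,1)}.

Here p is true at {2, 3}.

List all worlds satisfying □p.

{1, 2}

1: successors {2}; p there: 2:T. ✓
2: successors {3}; p there: 3:T. ✓
3: successors {4}; p there: 4:F. ✗
4: successors {3, 5}; p there: 3:T, 5:F. ✗
5: successors {1}; p there: 1:F. ✗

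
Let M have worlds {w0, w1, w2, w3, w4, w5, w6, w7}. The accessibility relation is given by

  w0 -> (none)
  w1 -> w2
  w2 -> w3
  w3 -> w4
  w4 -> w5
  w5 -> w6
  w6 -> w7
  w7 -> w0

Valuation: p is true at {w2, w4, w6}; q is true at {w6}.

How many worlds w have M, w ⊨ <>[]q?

w0: no successors, so <>[]q fails. ✗
w1: successors {w2}; []q there: w2:F. ✗
w2: successors {w3}; []q there: w3:F. ✗
w3: successors {w4}; []q there: w4:F. ✗
w4: successors {w5}; []q there: w5:T. ✓
w5: successors {w6}; []q there: w6:F. ✗
w6: successors {w7}; []q there: w7:F. ✗
w7: successors {w0}; []q there: w0:T. ✓
Satisfying worlds: {w4, w7}.

2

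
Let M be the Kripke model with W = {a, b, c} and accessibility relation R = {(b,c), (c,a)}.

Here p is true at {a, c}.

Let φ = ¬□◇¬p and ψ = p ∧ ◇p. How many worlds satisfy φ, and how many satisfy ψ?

For ¬□◇¬p:
a: □◇¬p is T. ✗
b: □◇¬p is F. ✓
c: □◇¬p is F. ✓
— 2 worlds.
For p ∧ ◇p:
a: p is T, ◇p is F. ✗
b: p is F, ◇p is T. ✗
c: p is T, ◇p is T. ✓
— 1 world.

2 and 1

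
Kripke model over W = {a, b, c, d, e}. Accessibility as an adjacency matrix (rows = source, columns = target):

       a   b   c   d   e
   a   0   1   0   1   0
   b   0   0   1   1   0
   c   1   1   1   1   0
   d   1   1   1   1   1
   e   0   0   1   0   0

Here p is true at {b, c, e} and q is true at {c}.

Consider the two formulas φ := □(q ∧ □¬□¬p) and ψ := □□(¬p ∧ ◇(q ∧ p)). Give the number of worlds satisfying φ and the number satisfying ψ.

1 and 0

For □(q ∧ □¬□¬p):
a: successors {b, d}; q ∧ □¬□¬p there: b:F, d:F. ✗
b: successors {c, d}; q ∧ □¬□¬p there: c:T, d:F. ✗
c: successors {a, b, c, d}; q ∧ □¬□¬p there: a:F, b:F, c:T, d:F. ✗
d: successors {a, b, c, d, e}; q ∧ □¬□¬p there: a:F, b:F, c:T, d:F, e:F. ✗
e: successors {c}; q ∧ □¬□¬p there: c:T. ✓
— 1 world.
For □□(¬p ∧ ◇(q ∧ p)):
a: successors {b, d}; □(¬p ∧ ◇(q ∧ p)) there: b:F, d:F. ✗
b: successors {c, d}; □(¬p ∧ ◇(q ∧ p)) there: c:F, d:F. ✗
c: successors {a, b, c, d}; □(¬p ∧ ◇(q ∧ p)) there: a:F, b:F, c:F, d:F. ✗
d: successors {a, b, c, d, e}; □(¬p ∧ ◇(q ∧ p)) there: a:F, b:F, c:F, d:F, e:F. ✗
e: successors {c}; □(¬p ∧ ◇(q ∧ p)) there: c:F. ✗
— 0 worlds.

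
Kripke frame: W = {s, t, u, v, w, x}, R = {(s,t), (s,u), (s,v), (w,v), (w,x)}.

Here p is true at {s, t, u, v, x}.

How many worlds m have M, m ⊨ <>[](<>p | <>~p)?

2

s: successors {t, u, v}; [](<>p | <>~p) there: t:T, u:T, v:T. ✓
t: no successors, so <>[](<>p | <>~p) fails. ✗
u: no successors, so <>[](<>p | <>~p) fails. ✗
v: no successors, so <>[](<>p | <>~p) fails. ✗
w: successors {v, x}; [](<>p | <>~p) there: v:T, x:T. ✓
x: no successors, so <>[](<>p | <>~p) fails. ✗
Satisfying worlds: {s, w}.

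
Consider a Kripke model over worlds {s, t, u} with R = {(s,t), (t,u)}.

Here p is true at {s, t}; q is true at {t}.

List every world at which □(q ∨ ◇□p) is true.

{s, u}

s: successors {t}; q ∨ ◇□p there: t:T. ✓
t: successors {u}; q ∨ ◇□p there: u:F. ✗
u: no successors, so □(q ∨ ◇□p) holds vacuously. ✓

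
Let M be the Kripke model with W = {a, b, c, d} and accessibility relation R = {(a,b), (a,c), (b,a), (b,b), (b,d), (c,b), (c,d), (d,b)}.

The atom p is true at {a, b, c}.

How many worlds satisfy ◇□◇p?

4

a: successors {b, c}; □◇p there: b:T, c:T. ✓
b: successors {a, b, d}; □◇p there: a:T, b:T, d:T. ✓
c: successors {b, d}; □◇p there: b:T, d:T. ✓
d: successors {b}; □◇p there: b:T. ✓
Satisfying worlds: {a, b, c, d}.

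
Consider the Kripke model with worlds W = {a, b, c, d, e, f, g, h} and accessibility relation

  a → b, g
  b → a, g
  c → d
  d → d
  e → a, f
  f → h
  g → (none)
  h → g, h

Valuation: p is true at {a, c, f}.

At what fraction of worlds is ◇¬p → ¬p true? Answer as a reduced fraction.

a: ◇¬p is T, ¬p is F. ✗
b: ◇¬p is T, ¬p is T. ✓
c: ◇¬p is T, ¬p is F. ✗
d: ◇¬p is T, ¬p is T. ✓
e: ◇¬p is F, ¬p is T. ✓
f: ◇¬p is T, ¬p is F. ✗
g: ◇¬p is F, ¬p is T. ✓
h: ◇¬p is T, ¬p is T. ✓
That's 5 of 8 worlds, so 5/8.

5/8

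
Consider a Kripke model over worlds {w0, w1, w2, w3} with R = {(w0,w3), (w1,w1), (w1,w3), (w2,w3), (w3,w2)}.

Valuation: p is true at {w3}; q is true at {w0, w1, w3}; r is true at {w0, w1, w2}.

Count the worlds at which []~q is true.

w0: successors {w3}; ~q there: w3:F. ✗
w1: successors {w1, w3}; ~q there: w1:F, w3:F. ✗
w2: successors {w3}; ~q there: w3:F. ✗
w3: successors {w2}; ~q there: w2:T. ✓
Satisfying worlds: {w3}.

1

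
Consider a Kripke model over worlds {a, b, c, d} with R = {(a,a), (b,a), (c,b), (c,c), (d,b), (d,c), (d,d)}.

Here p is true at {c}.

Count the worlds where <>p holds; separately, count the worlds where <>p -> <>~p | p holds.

2 and 4

For <>p:
a: successors {a}; p there: a:F. ✗
b: successors {a}; p there: a:F. ✗
c: successors {b, c}; p there: b:F, c:T. ✓
d: successors {b, c, d}; p there: b:F, c:T, d:F. ✓
— 2 worlds.
For <>p -> <>~p | p:
a: <>p is F, <>~p | p is T. ✓
b: <>p is F, <>~p | p is T. ✓
c: <>p is T, <>~p | p is T. ✓
d: <>p is T, <>~p | p is T. ✓
— 4 worlds.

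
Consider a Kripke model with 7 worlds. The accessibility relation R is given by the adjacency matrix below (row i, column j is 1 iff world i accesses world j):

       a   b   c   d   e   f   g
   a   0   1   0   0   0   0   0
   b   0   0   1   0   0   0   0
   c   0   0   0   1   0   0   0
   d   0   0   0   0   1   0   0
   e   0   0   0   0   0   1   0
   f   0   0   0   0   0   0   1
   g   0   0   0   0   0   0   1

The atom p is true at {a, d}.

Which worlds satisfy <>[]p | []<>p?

{b}

a: <>[]p is F, []<>p is F. ✗
b: <>[]p is T, []<>p is T. ✓
c: <>[]p is F, []<>p is F. ✗
d: <>[]p is F, []<>p is F. ✗
e: <>[]p is F, []<>p is F. ✗
f: <>[]p is F, []<>p is F. ✗
g: <>[]p is F, []<>p is F. ✗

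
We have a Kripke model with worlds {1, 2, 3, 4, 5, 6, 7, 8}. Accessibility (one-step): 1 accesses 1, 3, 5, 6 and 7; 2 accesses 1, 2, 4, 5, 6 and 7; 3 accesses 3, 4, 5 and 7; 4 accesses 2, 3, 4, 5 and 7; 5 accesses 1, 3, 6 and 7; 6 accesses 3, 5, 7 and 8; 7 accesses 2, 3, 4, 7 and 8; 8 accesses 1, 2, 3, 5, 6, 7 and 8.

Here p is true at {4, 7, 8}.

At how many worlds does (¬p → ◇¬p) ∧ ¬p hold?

5

1: ¬p → ◇¬p is T, ¬p is T. ✓
2: ¬p → ◇¬p is T, ¬p is T. ✓
3: ¬p → ◇¬p is T, ¬p is T. ✓
4: ¬p → ◇¬p is T, ¬p is F. ✗
5: ¬p → ◇¬p is T, ¬p is T. ✓
6: ¬p → ◇¬p is T, ¬p is T. ✓
7: ¬p → ◇¬p is T, ¬p is F. ✗
8: ¬p → ◇¬p is T, ¬p is F. ✗
Satisfying worlds: {1, 2, 3, 5, 6}.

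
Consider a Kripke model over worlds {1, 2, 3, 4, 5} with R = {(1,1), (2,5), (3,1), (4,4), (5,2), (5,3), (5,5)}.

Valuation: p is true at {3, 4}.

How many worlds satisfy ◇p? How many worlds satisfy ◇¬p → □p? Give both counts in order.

2 and 1

For ◇p:
1: successors {1}; p there: 1:F. ✗
2: successors {5}; p there: 5:F. ✗
3: successors {1}; p there: 1:F. ✗
4: successors {4}; p there: 4:T. ✓
5: successors {2, 3, 5}; p there: 2:F, 3:T, 5:F. ✓
— 2 worlds.
For ◇¬p → □p:
1: ◇¬p is T, □p is F. ✗
2: ◇¬p is T, □p is F. ✗
3: ◇¬p is T, □p is F. ✗
4: ◇¬p is F, □p is T. ✓
5: ◇¬p is T, □p is F. ✗
— 1 world.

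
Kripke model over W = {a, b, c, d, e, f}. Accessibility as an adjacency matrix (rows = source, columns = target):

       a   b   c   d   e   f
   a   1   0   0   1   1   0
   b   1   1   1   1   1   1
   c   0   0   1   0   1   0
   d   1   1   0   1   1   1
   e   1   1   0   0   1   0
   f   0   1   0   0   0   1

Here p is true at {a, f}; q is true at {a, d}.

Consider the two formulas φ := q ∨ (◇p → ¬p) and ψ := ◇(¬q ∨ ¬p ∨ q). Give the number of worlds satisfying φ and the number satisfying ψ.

For q ∨ (◇p → ¬p):
a: q is T, ◇p → ¬p is F. ✓
b: q is F, ◇p → ¬p is T. ✓
c: q is F, ◇p → ¬p is T. ✓
d: q is T, ◇p → ¬p is T. ✓
e: q is F, ◇p → ¬p is T. ✓
f: q is F, ◇p → ¬p is F. ✗
— 5 worlds.
For ◇(¬q ∨ ¬p ∨ q):
a: successors {a, d, e}; ¬q ∨ ¬p ∨ q there: a:T, d:T, e:T. ✓
b: successors {a, b, c, d, e, f}; ¬q ∨ ¬p ∨ q there: a:T, b:T, c:T, d:T, e:T, f:T. ✓
c: successors {c, e}; ¬q ∨ ¬p ∨ q there: c:T, e:T. ✓
d: successors {a, b, d, e, f}; ¬q ∨ ¬p ∨ q there: a:T, b:T, d:T, e:T, f:T. ✓
e: successors {a, b, e}; ¬q ∨ ¬p ∨ q there: a:T, b:T, e:T. ✓
f: successors {b, f}; ¬q ∨ ¬p ∨ q there: b:T, f:T. ✓
— 6 worlds.

5 and 6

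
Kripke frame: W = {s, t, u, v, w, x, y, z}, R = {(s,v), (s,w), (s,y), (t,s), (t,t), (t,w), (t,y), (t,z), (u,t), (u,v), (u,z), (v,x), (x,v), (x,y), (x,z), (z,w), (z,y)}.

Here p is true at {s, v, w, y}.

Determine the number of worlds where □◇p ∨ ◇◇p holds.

6

s: □◇p is F, ◇◇p is F. ✗
t: □◇p is F, ◇◇p is T. ✓
u: □◇p is F, ◇◇p is T. ✓
v: □◇p is T, ◇◇p is T. ✓
w: □◇p is T, ◇◇p is F. ✓
x: □◇p is F, ◇◇p is T. ✓
y: □◇p is T, ◇◇p is F. ✓
z: □◇p is F, ◇◇p is F. ✗
Satisfying worlds: {t, u, v, w, x, y}.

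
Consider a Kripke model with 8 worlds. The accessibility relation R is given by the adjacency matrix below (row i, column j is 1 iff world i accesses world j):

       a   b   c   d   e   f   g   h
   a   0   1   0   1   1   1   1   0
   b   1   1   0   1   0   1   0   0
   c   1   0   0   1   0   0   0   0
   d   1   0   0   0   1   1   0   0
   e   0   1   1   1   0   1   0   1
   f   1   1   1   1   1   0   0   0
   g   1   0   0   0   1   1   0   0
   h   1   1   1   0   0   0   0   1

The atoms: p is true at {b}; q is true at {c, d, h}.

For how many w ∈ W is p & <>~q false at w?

a: p is F, <>~q is T. ✗
b: p is T, <>~q is T. ✓
c: p is F, <>~q is T. ✗
d: p is F, <>~q is T. ✗
e: p is F, <>~q is T. ✗
f: p is F, <>~q is T. ✗
g: p is F, <>~q is T. ✗
h: p is F, <>~q is T. ✗
Satisfying worlds: {b}.
So p & <>~q fails at the other 7 worlds.

7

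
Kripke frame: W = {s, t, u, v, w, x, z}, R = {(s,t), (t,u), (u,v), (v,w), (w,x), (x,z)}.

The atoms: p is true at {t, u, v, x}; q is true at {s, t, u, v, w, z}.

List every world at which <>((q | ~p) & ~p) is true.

s: successors {t}; (q | ~p) & ~p there: t:F. ✗
t: successors {u}; (q | ~p) & ~p there: u:F. ✗
u: successors {v}; (q | ~p) & ~p there: v:F. ✗
v: successors {w}; (q | ~p) & ~p there: w:T. ✓
w: successors {x}; (q | ~p) & ~p there: x:F. ✗
x: successors {z}; (q | ~p) & ~p there: z:T. ✓
z: no successors, so <>((q | ~p) & ~p) fails. ✗

{v, x}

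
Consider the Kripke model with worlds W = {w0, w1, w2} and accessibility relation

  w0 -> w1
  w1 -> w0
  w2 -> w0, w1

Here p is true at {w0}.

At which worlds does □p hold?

{w1}

w0: successors {w1}; p there: w1:F. ✗
w1: successors {w0}; p there: w0:T. ✓
w2: successors {w0, w1}; p there: w0:T, w1:F. ✗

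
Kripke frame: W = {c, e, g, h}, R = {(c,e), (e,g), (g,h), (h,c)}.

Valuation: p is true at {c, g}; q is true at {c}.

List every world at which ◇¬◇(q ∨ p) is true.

c: successors {e}; ¬◇(q ∨ p) there: e:F. ✗
e: successors {g}; ¬◇(q ∨ p) there: g:T. ✓
g: successors {h}; ¬◇(q ∨ p) there: h:F. ✗
h: successors {c}; ¬◇(q ∨ p) there: c:T. ✓

{e, h}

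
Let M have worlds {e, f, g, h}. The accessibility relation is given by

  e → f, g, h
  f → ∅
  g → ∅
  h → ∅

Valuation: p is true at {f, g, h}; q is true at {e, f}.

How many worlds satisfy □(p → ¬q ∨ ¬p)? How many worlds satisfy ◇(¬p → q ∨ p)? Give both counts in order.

For □(p → ¬q ∨ ¬p):
e: successors {f, g, h}; p → ¬q ∨ ¬p there: f:F, g:T, h:T. ✗
f: no successors, so □(p → ¬q ∨ ¬p) holds vacuously. ✓
g: no successors, so □(p → ¬q ∨ ¬p) holds vacuously. ✓
h: no successors, so □(p → ¬q ∨ ¬p) holds vacuously. ✓
— 3 worlds.
For ◇(¬p → q ∨ p):
e: successors {f, g, h}; ¬p → q ∨ p there: f:T, g:T, h:T. ✓
f: no successors, so ◇(¬p → q ∨ p) fails. ✗
g: no successors, so ◇(¬p → q ∨ p) fails. ✗
h: no successors, so ◇(¬p → q ∨ p) fails. ✗
— 1 world.

3 and 1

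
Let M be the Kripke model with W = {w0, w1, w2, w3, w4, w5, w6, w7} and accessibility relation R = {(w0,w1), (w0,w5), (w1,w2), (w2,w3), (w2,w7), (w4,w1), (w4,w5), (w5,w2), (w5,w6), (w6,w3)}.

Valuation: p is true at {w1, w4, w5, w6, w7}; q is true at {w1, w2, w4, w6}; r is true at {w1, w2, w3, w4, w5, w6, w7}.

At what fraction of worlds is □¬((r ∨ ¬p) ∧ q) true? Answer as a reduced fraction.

1/2

w0: successors {w1, w5}; ¬((r ∨ ¬p) ∧ q) there: w1:F, w5:T. ✗
w1: successors {w2}; ¬((r ∨ ¬p) ∧ q) there: w2:F. ✗
w2: successors {w3, w7}; ¬((r ∨ ¬p) ∧ q) there: w3:T, w7:T. ✓
w3: no successors, so □¬((r ∨ ¬p) ∧ q) holds vacuously. ✓
w4: successors {w1, w5}; ¬((r ∨ ¬p) ∧ q) there: w1:F, w5:T. ✗
w5: successors {w2, w6}; ¬((r ∨ ¬p) ∧ q) there: w2:F, w6:F. ✗
w6: successors {w3}; ¬((r ∨ ¬p) ∧ q) there: w3:T. ✓
w7: no successors, so □¬((r ∨ ¬p) ∧ q) holds vacuously. ✓
That's 4 of 8 worlds, so 4/8 = 1/2.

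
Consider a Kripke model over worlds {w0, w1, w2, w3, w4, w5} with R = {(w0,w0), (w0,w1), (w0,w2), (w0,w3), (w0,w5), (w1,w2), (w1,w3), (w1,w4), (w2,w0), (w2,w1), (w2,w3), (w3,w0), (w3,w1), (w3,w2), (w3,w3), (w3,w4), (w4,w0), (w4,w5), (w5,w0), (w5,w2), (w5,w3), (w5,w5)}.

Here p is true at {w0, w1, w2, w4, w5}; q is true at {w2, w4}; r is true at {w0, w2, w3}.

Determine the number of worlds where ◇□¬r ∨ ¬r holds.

3

w0: ◇□¬r is F, ¬r is F. ✗
w1: ◇□¬r is F, ¬r is T. ✓
w2: ◇□¬r is F, ¬r is F. ✗
w3: ◇□¬r is F, ¬r is F. ✗
w4: ◇□¬r is F, ¬r is T. ✓
w5: ◇□¬r is F, ¬r is T. ✓
Satisfying worlds: {w1, w4, w5}.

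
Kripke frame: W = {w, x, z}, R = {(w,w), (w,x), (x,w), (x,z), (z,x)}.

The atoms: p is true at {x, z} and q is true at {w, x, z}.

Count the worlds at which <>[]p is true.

1

w: successors {w, x}; []p there: w:F, x:F. ✗
x: successors {w, z}; []p there: w:F, z:T. ✓
z: successors {x}; []p there: x:F. ✗
Satisfying worlds: {x}.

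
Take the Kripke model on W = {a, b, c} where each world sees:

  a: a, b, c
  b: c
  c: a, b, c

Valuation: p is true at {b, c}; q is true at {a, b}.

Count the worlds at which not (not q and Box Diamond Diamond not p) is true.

a: not q and Box Diamond Diamond not p is F. ✓
b: not q and Box Diamond Diamond not p is F. ✓
c: not q and Box Diamond Diamond not p is T. ✗
Satisfying worlds: {a, b}.

2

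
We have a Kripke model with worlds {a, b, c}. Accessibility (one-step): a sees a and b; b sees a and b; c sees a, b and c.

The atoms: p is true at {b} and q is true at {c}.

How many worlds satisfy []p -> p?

3

a: []p is F, p is F. ✓
b: []p is F, p is T. ✓
c: []p is F, p is F. ✓
Satisfying worlds: {a, b, c}.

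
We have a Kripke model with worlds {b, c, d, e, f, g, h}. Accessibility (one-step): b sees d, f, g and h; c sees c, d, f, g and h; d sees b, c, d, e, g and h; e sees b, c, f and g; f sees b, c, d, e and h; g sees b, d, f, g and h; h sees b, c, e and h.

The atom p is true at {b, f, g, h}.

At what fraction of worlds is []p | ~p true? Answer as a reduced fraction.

3/7

b: []p is F, ~p is F. ✗
c: []p is F, ~p is T. ✓
d: []p is F, ~p is T. ✓
e: []p is F, ~p is T. ✓
f: []p is F, ~p is F. ✗
g: []p is F, ~p is F. ✗
h: []p is F, ~p is F. ✗
That's 3 of 7 worlds, so 3/7.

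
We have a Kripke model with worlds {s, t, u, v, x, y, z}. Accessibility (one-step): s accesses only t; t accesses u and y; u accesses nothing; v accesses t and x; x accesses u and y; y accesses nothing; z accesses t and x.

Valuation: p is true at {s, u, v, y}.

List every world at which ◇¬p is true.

{s, v, z}

s: successors {t}; ¬p there: t:T. ✓
t: successors {u, y}; ¬p there: u:F, y:F. ✗
u: no successors, so ◇¬p fails. ✗
v: successors {t, x}; ¬p there: t:T, x:T. ✓
x: successors {u, y}; ¬p there: u:F, y:F. ✗
y: no successors, so ◇¬p fails. ✗
z: successors {t, x}; ¬p there: t:T, x:T. ✓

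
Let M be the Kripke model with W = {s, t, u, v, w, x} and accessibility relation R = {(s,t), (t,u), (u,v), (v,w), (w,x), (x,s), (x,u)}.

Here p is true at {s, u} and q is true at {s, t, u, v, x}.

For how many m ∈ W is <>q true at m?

5

s: successors {t}; q there: t:T. ✓
t: successors {u}; q there: u:T. ✓
u: successors {v}; q there: v:T. ✓
v: successors {w}; q there: w:F. ✗
w: successors {x}; q there: x:T. ✓
x: successors {s, u}; q there: s:T, u:T. ✓
Satisfying worlds: {s, t, u, w, x}.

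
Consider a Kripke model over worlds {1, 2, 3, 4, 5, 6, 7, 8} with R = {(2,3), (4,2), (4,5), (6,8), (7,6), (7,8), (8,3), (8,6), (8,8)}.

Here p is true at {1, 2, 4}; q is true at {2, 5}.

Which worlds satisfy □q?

1: no successors, so □q holds vacuously. ✓
2: successors {3}; q there: 3:F. ✗
3: no successors, so □q holds vacuously. ✓
4: successors {2, 5}; q there: 2:T, 5:T. ✓
5: no successors, so □q holds vacuously. ✓
6: successors {8}; q there: 8:F. ✗
7: successors {6, 8}; q there: 6:F, 8:F. ✗
8: successors {3, 6, 8}; q there: 3:F, 6:F, 8:F. ✗

{1, 3, 4, 5}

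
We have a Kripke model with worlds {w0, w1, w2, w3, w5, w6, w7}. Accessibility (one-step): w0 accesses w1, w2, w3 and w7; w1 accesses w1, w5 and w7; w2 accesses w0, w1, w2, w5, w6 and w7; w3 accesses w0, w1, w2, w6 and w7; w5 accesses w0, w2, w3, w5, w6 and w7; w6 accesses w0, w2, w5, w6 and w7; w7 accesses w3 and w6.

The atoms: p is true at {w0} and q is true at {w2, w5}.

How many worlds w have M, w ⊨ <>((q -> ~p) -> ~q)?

7

w0: successors {w1, w2, w3, w7}; (q -> ~p) -> ~q there: w1:T, w2:F, w3:T, w7:T. ✓
w1: successors {w1, w5, w7}; (q -> ~p) -> ~q there: w1:T, w5:F, w7:T. ✓
w2: successors {w0, w1, w2, w5, w6, w7}; (q -> ~p) -> ~q there: w0:T, w1:T, w2:F, w5:F, w6:T, w7:T. ✓
w3: successors {w0, w1, w2, w6, w7}; (q -> ~p) -> ~q there: w0:T, w1:T, w2:F, w6:T, w7:T. ✓
w5: successors {w0, w2, w3, w5, w6, w7}; (q -> ~p) -> ~q there: w0:T, w2:F, w3:T, w5:F, w6:T, w7:T. ✓
w6: successors {w0, w2, w5, w6, w7}; (q -> ~p) -> ~q there: w0:T, w2:F, w5:F, w6:T, w7:T. ✓
w7: successors {w3, w6}; (q -> ~p) -> ~q there: w3:T, w6:T. ✓
Satisfying worlds: {w0, w1, w2, w3, w5, w6, w7}.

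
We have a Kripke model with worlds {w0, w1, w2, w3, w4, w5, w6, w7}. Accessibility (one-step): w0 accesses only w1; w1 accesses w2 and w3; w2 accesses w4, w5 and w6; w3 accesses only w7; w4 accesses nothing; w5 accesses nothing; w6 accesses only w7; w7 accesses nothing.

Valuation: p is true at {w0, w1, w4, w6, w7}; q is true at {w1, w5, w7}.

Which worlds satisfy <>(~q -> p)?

{w0, w2, w3, w6}

w0: successors {w1}; ~q -> p there: w1:T. ✓
w1: successors {w2, w3}; ~q -> p there: w2:F, w3:F. ✗
w2: successors {w4, w5, w6}; ~q -> p there: w4:T, w5:T, w6:T. ✓
w3: successors {w7}; ~q -> p there: w7:T. ✓
w4: no successors, so <>(~q -> p) fails. ✗
w5: no successors, so <>(~q -> p) fails. ✗
w6: successors {w7}; ~q -> p there: w7:T. ✓
w7: no successors, so <>(~q -> p) fails. ✗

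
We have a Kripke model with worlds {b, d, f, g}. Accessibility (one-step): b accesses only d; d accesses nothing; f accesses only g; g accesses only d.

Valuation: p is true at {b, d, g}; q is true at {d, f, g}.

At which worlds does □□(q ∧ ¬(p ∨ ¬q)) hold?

b: successors {d}; □(q ∧ ¬(p ∨ ¬q)) there: d:T. ✓
d: no successors, so □□(q ∧ ¬(p ∨ ¬q)) holds vacuously. ✓
f: successors {g}; □(q ∧ ¬(p ∨ ¬q)) there: g:F. ✗
g: successors {d}; □(q ∧ ¬(p ∨ ¬q)) there: d:T. ✓

{b, d, g}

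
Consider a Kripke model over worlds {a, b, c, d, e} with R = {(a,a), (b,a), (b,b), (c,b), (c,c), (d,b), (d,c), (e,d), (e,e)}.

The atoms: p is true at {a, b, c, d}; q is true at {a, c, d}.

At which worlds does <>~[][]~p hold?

a: successors {a}; ~[][]~p there: a:T. ✓
b: successors {a, b}; ~[][]~p there: a:T, b:T. ✓
c: successors {b, c}; ~[][]~p there: b:T, c:T. ✓
d: successors {b, c}; ~[][]~p there: b:T, c:T. ✓
e: successors {d, e}; ~[][]~p there: d:T, e:T. ✓

{a, b, c, d, e}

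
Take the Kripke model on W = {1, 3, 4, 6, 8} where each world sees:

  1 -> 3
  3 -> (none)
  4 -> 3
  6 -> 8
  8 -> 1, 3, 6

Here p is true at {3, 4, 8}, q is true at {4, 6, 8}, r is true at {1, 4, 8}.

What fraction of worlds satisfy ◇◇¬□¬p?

2/5

1: successors {3}; ◇¬□¬p there: 3:F. ✗
3: no successors, so ◇◇¬□¬p fails. ✗
4: successors {3}; ◇¬□¬p there: 3:F. ✗
6: successors {8}; ◇¬□¬p there: 8:T. ✓
8: successors {1, 3, 6}; ◇¬□¬p there: 1:F, 3:F, 6:T. ✓
That's 2 of 5 worlds, so 2/5.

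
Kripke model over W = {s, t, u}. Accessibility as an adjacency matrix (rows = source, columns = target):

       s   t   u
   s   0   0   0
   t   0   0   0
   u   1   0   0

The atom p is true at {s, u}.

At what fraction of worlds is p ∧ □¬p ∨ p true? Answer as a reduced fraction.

2/3

s: p ∧ □¬p is T, p is T. ✓
t: p ∧ □¬p is F, p is F. ✗
u: p ∧ □¬p is F, p is T. ✓
That's 2 of 3 worlds, so 2/3.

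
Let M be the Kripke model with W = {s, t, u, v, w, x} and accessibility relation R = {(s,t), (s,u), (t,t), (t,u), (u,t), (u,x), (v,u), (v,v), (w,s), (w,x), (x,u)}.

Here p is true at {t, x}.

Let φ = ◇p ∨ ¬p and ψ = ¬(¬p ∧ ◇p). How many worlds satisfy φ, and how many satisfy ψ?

For ◇p ∨ ¬p:
s: ◇p is T, ¬p is T. ✓
t: ◇p is T, ¬p is F. ✓
u: ◇p is T, ¬p is T. ✓
v: ◇p is F, ¬p is T. ✓
w: ◇p is T, ¬p is T. ✓
x: ◇p is F, ¬p is F. ✗
— 5 worlds.
For ¬(¬p ∧ ◇p):
s: ¬p ∧ ◇p is T. ✗
t: ¬p ∧ ◇p is F. ✓
u: ¬p ∧ ◇p is T. ✗
v: ¬p ∧ ◇p is F. ✓
w: ¬p ∧ ◇p is T. ✗
x: ¬p ∧ ◇p is F. ✓
— 3 worlds.

5 and 3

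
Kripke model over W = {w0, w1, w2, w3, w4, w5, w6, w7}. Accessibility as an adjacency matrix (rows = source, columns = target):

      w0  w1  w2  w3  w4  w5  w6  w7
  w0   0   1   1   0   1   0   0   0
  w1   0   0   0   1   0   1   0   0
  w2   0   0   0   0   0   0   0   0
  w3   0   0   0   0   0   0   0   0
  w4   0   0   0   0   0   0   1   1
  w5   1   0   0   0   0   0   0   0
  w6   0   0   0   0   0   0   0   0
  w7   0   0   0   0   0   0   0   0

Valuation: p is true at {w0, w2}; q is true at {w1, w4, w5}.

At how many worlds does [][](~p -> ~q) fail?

w0: successors {w1, w2, w4}; [](~p -> ~q) there: w1:F, w2:T, w4:T. ✗
w1: successors {w3, w5}; [](~p -> ~q) there: w3:T, w5:T. ✓
w2: no successors, so [][](~p -> ~q) holds vacuously. ✓
w3: no successors, so [][](~p -> ~q) holds vacuously. ✓
w4: successors {w6, w7}; [](~p -> ~q) there: w6:T, w7:T. ✓
w5: successors {w0}; [](~p -> ~q) there: w0:F. ✗
w6: no successors, so [][](~p -> ~q) holds vacuously. ✓
w7: no successors, so [][](~p -> ~q) holds vacuously. ✓
Satisfying worlds: {w1, w2, w3, w4, w6, w7}.
So [][](~p -> ~q) fails at the other 2 worlds.

2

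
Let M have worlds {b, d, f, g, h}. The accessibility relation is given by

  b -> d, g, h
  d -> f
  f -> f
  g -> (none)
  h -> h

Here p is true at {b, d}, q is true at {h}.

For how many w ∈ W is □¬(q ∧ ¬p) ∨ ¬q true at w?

b: □¬(q ∧ ¬p) is F, ¬q is T. ✓
d: □¬(q ∧ ¬p) is T, ¬q is T. ✓
f: □¬(q ∧ ¬p) is T, ¬q is T. ✓
g: □¬(q ∧ ¬p) is T, ¬q is T. ✓
h: □¬(q ∧ ¬p) is F, ¬q is F. ✗
Satisfying worlds: {b, d, f, g}.

4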